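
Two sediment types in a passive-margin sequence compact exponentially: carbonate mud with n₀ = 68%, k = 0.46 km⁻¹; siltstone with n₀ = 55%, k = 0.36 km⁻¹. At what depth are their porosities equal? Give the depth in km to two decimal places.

2.12 km

Set n₀ₐ e^(−kₐZ) = n₀ᵦ e^(−kᵦZ) ⇒ ln(n₀ₐ/n₀ᵦ) = (kₐ − kᵦ)·Z
Z = ln(0.68/0.55) / (0.46 − 0.36) = 0.2122 / 0.1 = 2.122 km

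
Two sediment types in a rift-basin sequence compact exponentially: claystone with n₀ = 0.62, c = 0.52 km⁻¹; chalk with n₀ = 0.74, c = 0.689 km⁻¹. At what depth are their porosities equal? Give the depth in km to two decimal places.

1.05 km

Set n₀ₐ e^(−cₐd) = n₀ᵦ e^(−cᵦd) ⇒ ln(n₀ₐ/n₀ᵦ) = (cₐ − cᵦ)·d
d = ln(0.62/0.74) / (0.52 − 0.689) = -0.1769 / -0.169 = 1.047 km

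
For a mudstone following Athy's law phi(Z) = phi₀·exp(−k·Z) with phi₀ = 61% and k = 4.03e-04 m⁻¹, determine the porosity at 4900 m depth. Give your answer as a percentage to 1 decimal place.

Working in km (1 km = 1000 m; k in km⁻¹ = k in m⁻¹ × 1000):
phi = phi₀·exp(−k·Z) = 0.61 × exp(−0.403 × 4.9) = 0.61 × exp(−1.975)
  = 0.61 × 0.1388 = 0.0847

8.5%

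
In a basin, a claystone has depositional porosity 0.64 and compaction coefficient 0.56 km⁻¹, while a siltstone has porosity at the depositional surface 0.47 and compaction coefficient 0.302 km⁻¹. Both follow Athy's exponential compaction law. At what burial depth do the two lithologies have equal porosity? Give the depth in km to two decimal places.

1.20 km

Set phi₀ₐ e^(−cₐd) = phi₀ᵦ e^(−cᵦd) ⇒ ln(phi₀ₐ/phi₀ᵦ) = (cₐ − cᵦ)·d
d = ln(0.64/0.47) / (0.56 − 0.302) = 0.3087 / 0.258 = 1.197 km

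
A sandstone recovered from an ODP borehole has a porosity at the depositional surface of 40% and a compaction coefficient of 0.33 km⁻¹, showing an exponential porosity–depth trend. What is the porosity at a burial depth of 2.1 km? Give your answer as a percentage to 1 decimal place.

20.0%

φ = φ₀·exp(−β·Z) = 0.4 × exp(−0.33 × 2.1) = 0.4 × exp(−0.693)
  = 0.4 × 0.5001 = 0.2000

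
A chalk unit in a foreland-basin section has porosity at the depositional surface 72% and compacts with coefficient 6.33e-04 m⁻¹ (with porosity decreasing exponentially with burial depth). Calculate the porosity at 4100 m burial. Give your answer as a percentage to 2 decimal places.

Working in km (1 km = 1000 m; β in km⁻¹ = β in m⁻¹ × 1000):
phi = phi₀·exp(−β·d) = 0.72 × exp(−0.633 × 4.1) = 0.72 × exp(−2.595)
  = 0.72 × 0.0746 = 0.0537

5.37%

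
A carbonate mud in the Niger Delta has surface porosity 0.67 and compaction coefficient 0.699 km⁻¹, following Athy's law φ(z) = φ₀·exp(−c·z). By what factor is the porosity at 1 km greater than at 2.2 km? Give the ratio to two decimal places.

2.31

φ(z₁)/φ(z₂) = e^(−c·z₁)/e^(−c·z₂) = e^{c(z₂−z₁)}
= exp(0.699 × 1.2) = exp(0.8388) = 2.3136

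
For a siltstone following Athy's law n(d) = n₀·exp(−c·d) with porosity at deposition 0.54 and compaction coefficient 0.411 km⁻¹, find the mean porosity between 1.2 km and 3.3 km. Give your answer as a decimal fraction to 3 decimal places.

0.221

⟨n⟩ = (1/(d₂−d₁)) ∫ n₀ e^(−cd) dd = n₀·(e^(−c·d₁) − e^(−c·d₂)) / (c·(d₂−d₁))
e^(−0.411×1.2) = 0.6107; e^(−0.411×3.3) = 0.2576
⟨n⟩ = 0.54 × (0.6107 − 0.2576) / (0.411 × 2.1) = 0.54 × 0.4091 = 0.2209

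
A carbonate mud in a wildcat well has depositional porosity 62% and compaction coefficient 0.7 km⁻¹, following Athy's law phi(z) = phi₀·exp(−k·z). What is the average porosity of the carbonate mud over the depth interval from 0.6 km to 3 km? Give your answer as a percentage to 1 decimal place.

⟨phi⟩ = (1/(z₂−z₁)) ∫ phi₀ e^(−kz) dz = phi₀·(e^(−k·z₁) − e^(−k·z₂)) / (k·(z₂−z₁))
e^(−0.7×0.6) = 0.6570; e^(−0.7×3) = 0.1225
⟨phi⟩ = 0.62 × (0.6570 − 0.1225) / (0.7 × 2.4) = 0.62 × 0.3182 = 0.1973

19.7%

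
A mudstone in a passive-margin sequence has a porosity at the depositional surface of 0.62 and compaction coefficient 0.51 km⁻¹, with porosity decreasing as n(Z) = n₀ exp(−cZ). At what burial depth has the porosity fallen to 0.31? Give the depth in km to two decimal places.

Invert Athy's law: Z = ln(n₀/n) / c
Z = ln(0.62/0.31) / 0.51 = ln(2) / 0.51 = 0.6931 / 0.51 = 1.359 km

1.36 km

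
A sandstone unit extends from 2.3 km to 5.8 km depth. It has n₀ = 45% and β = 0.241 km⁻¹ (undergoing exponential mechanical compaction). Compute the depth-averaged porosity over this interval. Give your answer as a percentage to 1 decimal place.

⟨n⟩ = (1/(z₂−z₁)) ∫ n₀ e^(−βz) dz = n₀·(e^(−β·z₁) − e^(−β·z₂)) / (β·(z₂−z₁))
e^(−0.241×2.3) = 0.5745; e^(−0.241×5.8) = 0.2471
⟨n⟩ = 0.45 × (0.5745 − 0.2471) / (0.241 × 3.5) = 0.45 × 0.3881 = 0.1746

17.5%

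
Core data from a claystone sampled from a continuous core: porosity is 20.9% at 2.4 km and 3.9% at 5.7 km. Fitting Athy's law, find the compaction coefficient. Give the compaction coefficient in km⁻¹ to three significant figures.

0.509 km⁻¹

Athy: φ(Z) = φ₀ e^(−cZ) ⇒ φ₁/φ₂ = e^{c(Z₂−Z₁)} ⇒ c = ln(φ₁/φ₂)/(Z₂−Z₁)
c = ln(0.209/0.039) / (5.7 − 2.4) = ln(5.359) / 3.3 = 1.6788 / 3.3 = 0.5087 km⁻¹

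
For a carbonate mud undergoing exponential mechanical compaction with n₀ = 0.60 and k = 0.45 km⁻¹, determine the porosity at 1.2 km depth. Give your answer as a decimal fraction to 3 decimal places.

0.350

n = n₀·exp(−k·d) = 0.6 × exp(−0.45 × 1.2) = 0.6 × exp(−0.54)
  = 0.6 × 0.5827 = 0.3496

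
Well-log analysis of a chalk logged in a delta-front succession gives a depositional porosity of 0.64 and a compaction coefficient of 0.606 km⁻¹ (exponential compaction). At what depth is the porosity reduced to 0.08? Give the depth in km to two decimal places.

3.43 km

Invert Athy's law: Z = ln(φ₀/φ) / β
Z = ln(0.64/0.08) / 0.606 = ln(8) / 0.606 = 2.0794 / 0.606 = 3.431 km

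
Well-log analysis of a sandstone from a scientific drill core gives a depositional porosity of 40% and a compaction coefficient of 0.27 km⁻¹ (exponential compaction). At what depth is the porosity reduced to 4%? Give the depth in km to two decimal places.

8.53 km

Invert Athy's law: d = ln(φ₀/φ) / β
d = ln(0.4/0.04) / 0.27 = ln(10) / 0.27 = 2.3026 / 0.27 = 8.528 km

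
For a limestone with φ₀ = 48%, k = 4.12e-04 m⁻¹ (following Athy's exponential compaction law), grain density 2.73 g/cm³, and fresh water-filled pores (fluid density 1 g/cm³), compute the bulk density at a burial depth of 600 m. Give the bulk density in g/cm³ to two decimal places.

2.08 g/cm³

Working in km (1 km = 1000 m; k in km⁻¹ = k in m⁻¹ × 1000):
Porosity at depth: φ = 0.48·exp(−0.412×0.6) = 0.48×0.7810 = 0.3749
Bulk density: ρ_b = (1−φ)ρ_g + φ·ρ_f = 0.6251×2.73 + 0.3749×1
       = 1.707 + 0.375 = 2.081 g/cm³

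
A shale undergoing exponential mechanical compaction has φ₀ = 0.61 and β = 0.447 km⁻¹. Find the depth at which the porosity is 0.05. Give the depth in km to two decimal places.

Invert Athy's law: Z = ln(φ₀/φ) / β
Z = ln(0.61/0.05) / 0.447 = ln(12.2) / 0.447 = 2.5014 / 0.447 = 5.596 km

5.60 km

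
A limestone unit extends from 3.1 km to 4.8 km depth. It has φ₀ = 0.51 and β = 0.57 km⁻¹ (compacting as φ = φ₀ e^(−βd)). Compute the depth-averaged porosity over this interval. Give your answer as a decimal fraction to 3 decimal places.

0.056

⟨φ⟩ = (1/(d₂−d₁)) ∫ φ₀ e^(−βd) dd = φ₀·(e^(−β·d₁) − e^(−β·d₂)) / (β·(d₂−d₁))
e^(−0.57×3.1) = 0.1708; e^(−0.57×4.8) = 0.0648
⟨φ⟩ = 0.51 × (0.1708 − 0.0648) / (0.57 × 1.7) = 0.51 × 0.1094 = 0.0558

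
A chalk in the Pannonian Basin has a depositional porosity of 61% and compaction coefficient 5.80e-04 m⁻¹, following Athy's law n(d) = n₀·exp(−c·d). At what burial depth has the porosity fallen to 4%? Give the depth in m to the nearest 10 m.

Working in km (1 km = 1000 m; c in km⁻¹ = c in m⁻¹ × 1000):
Invert Athy's law: d = ln(n₀/n) / c
d = ln(0.61/0.04) / 0.58 = ln(15.25) / 0.58 = 2.7246 / 0.58 = 4.698 km

4700 m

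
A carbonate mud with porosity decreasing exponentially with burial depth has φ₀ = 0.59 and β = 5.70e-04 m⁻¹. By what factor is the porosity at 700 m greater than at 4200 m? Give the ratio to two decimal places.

7.35

Working in km (1 km = 1000 m; β in km⁻¹ = β in m⁻¹ × 1000):
φ(d₁)/φ(d₂) = e^(−β·d₁)/e^(−β·d₂) = e^{β(d₂−d₁)}
= exp(0.57 × 3.5) = exp(1.995) = 7.3522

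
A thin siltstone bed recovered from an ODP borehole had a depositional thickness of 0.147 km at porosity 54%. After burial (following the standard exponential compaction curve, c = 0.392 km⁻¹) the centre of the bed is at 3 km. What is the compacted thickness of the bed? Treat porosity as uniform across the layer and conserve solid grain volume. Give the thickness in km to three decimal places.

Porosity at 3 km: n = 0.54·exp(−0.392×3) = 0.1666
Solid-volume conservation: h(1−n) = h₀(1−n₀) ⇒ h = h₀·(1−n₀)/(1−n)
h = 0.147 × (1 − 0.54)/(1 − 0.1666) = 0.147 × 0.5520 = 0.0811 km

0.081 km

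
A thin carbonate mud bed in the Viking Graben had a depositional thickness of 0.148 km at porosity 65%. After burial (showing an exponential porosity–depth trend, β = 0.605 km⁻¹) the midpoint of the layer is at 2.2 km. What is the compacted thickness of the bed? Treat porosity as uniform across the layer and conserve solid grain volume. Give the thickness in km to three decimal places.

Porosity at 2.2 km: φ = 0.65·exp(−0.605×2.2) = 0.1717
Solid-volume conservation: h(1−φ) = h₀(1−φ₀) ⇒ h = h₀·(1−φ₀)/(1−φ)
h = 0.148 × (1 − 0.65)/(1 − 0.1717) = 0.148 × 0.4226 = 0.0625 km

0.063 km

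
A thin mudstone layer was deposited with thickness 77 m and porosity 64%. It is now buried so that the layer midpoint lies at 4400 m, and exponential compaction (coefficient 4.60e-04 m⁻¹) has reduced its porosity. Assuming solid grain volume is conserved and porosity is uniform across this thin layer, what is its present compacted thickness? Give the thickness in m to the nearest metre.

30 m

Working in km (1 km = 1000 m; β in km⁻¹ = β in m⁻¹ × 1000):
Porosity at 4.4 km: phi = 0.64·exp(−0.46×4.4) = 0.0846
Solid-volume conservation: h(1−phi) = h₀(1−phi₀) ⇒ h = h₀·(1−phi₀)/(1−phi)
h = 0.077 × (1 − 0.64)/(1 − 0.0846) = 0.077 × 0.3933 = 0.0303 km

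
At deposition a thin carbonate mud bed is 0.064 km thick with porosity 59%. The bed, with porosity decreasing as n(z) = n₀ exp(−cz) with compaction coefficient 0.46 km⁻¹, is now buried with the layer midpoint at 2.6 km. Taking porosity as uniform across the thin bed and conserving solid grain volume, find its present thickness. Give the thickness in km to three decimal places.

0.032 km

Porosity at 2.6 km: n = 0.59·exp(−0.46×2.6) = 0.1784
Solid-volume conservation: h(1−n) = h₀(1−n₀) ⇒ h = h₀·(1−n₀)/(1−n)
h = 0.064 × (1 − 0.59)/(1 − 0.1784) = 0.064 × 0.4990 = 0.0319 km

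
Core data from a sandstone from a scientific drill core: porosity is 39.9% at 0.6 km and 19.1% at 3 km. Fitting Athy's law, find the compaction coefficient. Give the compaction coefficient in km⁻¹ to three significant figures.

0.307 km⁻¹

Athy: n(d) = n₀ e^(−βd) ⇒ n₁/n₂ = e^{β(d₂−d₁)} ⇒ β = ln(n₁/n₂)/(d₂−d₁)
β = ln(0.399/0.191) / (3 − 0.6) = ln(2.089) / 2.4 = 0.7367 / 2.4 = 0.307 km⁻¹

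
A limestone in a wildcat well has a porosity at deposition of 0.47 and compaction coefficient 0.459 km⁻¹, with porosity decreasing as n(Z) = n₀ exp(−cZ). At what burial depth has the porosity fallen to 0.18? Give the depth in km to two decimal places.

2.09 km

Invert Athy's law: Z = ln(n₀/n) / c
Z = ln(0.47/0.18) / 0.459 = ln(2.611) / 0.459 = 0.9598 / 0.459 = 2.091 km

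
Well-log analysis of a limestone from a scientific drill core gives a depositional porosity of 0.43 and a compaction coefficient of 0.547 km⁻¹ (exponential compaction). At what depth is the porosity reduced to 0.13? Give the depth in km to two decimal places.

Invert Athy's law: z = ln(φ₀/φ) / β
z = ln(0.43/0.13) / 0.547 = ln(3.308) / 0.547 = 1.1963 / 0.547 = 2.187 km

2.19 km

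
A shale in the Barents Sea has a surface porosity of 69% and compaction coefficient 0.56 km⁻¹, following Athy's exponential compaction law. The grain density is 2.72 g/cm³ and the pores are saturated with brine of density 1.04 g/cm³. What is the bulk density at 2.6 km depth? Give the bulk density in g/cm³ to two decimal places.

Porosity at depth: φ = 0.69·exp(−0.56×2.6) = 0.69×0.2332 = 0.1609
Bulk density: ρ_b = (1−φ)ρ_g + φ·ρ_f = 0.8391×2.72 + 0.1609×1.04
       = 2.282 + 0.167 = 2.450 g/cm³

2.45 g/cm³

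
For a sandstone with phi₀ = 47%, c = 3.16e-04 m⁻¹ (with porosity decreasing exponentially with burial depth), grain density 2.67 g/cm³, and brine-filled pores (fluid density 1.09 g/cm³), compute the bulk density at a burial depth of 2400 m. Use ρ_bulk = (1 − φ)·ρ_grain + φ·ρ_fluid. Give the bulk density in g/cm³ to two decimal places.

Working in km (1 km = 1000 m; c in km⁻¹ = c in m⁻¹ × 1000):
Porosity at depth: phi = 0.47·exp(−0.316×2.4) = 0.47×0.4684 = 0.2202
Bulk density: ρ_b = (1−phi)ρ_g + phi·ρ_f = 0.7798×2.67 + 0.2202×1.09
       = 2.082 + 0.240 = 2.322 g/cm³

2.32 g/cm³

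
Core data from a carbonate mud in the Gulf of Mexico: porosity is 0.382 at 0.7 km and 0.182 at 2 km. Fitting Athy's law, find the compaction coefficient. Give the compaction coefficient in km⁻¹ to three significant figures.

Athy: n(d) = n₀ e^(−cd) ⇒ n₁/n₂ = e^{c(d₂−d₁)} ⇒ c = ln(n₁/n₂)/(d₂−d₁)
c = ln(0.382/0.182) / (2 − 0.7) = ln(2.099) / 1.3 = 0.7414 / 1.3 = 0.5703 km⁻¹

0.570 km⁻¹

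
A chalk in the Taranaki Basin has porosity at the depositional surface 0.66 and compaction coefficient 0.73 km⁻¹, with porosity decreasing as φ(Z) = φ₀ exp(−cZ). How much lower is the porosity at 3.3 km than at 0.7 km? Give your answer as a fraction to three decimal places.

φ(0.7) = 0.66·e^(−0.73×0.7) = 0.3959
φ(3.3) = 0.66·e^(−0.73×3.3) = 0.0593
Δφ = 0.3959 − 0.0593 = 0.3366

0.337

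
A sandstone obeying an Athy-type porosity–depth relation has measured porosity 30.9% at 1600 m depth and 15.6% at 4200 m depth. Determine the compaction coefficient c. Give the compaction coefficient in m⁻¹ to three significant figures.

Working in km (1 km = 1000 m; c in km⁻¹ = c in m⁻¹ × 1000):
Athy: n(d) = n₀ e^(−cd) ⇒ n₁/n₂ = e^{c(d₂−d₁)} ⇒ c = ln(n₁/n₂)/(d₂−d₁)
c = ln(0.309/0.156) / (4.2 − 1.6) = ln(1.981) / 2.6 = 0.6835 / 2.6 = 0.2629 km⁻¹

0.000263 m⁻¹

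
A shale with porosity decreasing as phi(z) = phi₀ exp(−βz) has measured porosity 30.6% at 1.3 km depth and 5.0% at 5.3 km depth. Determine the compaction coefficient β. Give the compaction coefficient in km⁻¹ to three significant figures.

Athy: phi(z) = phi₀ e^(−βz) ⇒ phi₁/phi₂ = e^{β(z₂−z₁)} ⇒ β = ln(phi₁/phi₂)/(z₂−z₁)
β = ln(0.306/0.05) / (5.3 − 1.3) = ln(6.12) / 4 = 1.8116 / 4 = 0.4529 km⁻¹

0.453 km⁻¹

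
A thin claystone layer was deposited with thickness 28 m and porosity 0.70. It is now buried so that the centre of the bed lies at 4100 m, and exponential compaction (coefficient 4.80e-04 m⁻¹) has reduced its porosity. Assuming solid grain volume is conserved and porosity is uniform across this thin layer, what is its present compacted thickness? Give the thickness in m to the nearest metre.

9 m

Working in km (1 km = 1000 m; c in km⁻¹ = c in m⁻¹ × 1000):
Porosity at 4.1 km: n = 0.7·exp(−0.48×4.1) = 0.0978
Solid-volume conservation: h(1−n) = h₀(1−n₀) ⇒ h = h₀·(1−n₀)/(1−n)
h = 0.028 × (1 − 0.7)/(1 − 0.0978) = 0.028 × 0.3325 = 0.0093 km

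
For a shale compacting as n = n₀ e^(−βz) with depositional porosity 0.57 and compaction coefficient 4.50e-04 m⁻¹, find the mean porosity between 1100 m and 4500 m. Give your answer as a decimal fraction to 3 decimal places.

Working in km (1 km = 1000 m; β in km⁻¹ = β in m⁻¹ × 1000):
⟨n⟩ = (1/(z₂−z₁)) ∫ n₀ e^(−βz) dz = n₀·(e^(−β·z₁) − e^(−β·z₂)) / (β·(z₂−z₁))
e^(−0.45×1.1) = 0.6096; e^(−0.45×4.5) = 0.1320
⟨n⟩ = 0.57 × (0.6096 − 0.1320) / (0.45 × 3.4) = 0.57 × 0.3121 = 0.1779

0.178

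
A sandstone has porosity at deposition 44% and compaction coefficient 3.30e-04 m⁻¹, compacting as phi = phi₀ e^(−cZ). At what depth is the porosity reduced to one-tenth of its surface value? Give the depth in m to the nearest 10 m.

Working in km (1 km = 1000 m; c in km⁻¹ = c in m⁻¹ × 1000):
phi/phi₀ = 1/10 ⇒ exp(−c·Z) = 1/10 ⇒ Z = ln(10) / c
Z = 2.3026 / 0.33 = 6.978 km

6980 m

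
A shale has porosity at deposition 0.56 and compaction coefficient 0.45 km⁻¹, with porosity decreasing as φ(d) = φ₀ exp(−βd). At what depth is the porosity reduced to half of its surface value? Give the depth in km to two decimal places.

1.54 km

φ/φ₀ = 1/2 ⇒ exp(−β·d) = 1/2 ⇒ d = ln(2) / β
d = 0.6931 / 0.45 = 1.540 km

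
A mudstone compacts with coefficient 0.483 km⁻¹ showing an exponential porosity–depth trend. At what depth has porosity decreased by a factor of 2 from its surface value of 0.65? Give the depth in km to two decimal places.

1.44 km

φ/φ₀ = 1/2 ⇒ exp(−k·d) = 1/2 ⇒ d = ln(2) / k
d = 0.6931 / 0.483 = 1.435 km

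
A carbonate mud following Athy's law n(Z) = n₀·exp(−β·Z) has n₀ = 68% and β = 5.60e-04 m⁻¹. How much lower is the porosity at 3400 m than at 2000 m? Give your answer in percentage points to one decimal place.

Working in km (1 km = 1000 m; β in km⁻¹ = β in m⁻¹ × 1000):
n(2) = 0.68·e^(−0.56×2) = 0.2219
n(3.4) = 0.68·e^(−0.56×3.4) = 0.1013
Δn = 0.2219 − 0.1013 = 0.1206

12.1 percentage points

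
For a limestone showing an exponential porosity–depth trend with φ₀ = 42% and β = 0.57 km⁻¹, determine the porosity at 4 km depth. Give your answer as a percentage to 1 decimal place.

φ = φ₀·exp(−β·d) = 0.42 × exp(−0.57 × 4) = 0.42 × exp(−2.28)
  = 0.42 × 0.1023 = 0.0430

4.3%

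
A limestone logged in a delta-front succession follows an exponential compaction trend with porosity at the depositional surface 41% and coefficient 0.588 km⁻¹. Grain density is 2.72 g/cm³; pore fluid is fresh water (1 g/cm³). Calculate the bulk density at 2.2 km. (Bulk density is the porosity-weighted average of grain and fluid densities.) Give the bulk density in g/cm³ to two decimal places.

Porosity at depth: phi = 0.41·exp(−0.588×2.2) = 0.41×0.2743 = 0.1125
Bulk density: ρ_b = (1−phi)ρ_g + phi·ρ_f = 0.8875×2.72 + 0.1125×1
       = 2.414 + 0.112 = 2.527 g/cm³

2.53 g/cm³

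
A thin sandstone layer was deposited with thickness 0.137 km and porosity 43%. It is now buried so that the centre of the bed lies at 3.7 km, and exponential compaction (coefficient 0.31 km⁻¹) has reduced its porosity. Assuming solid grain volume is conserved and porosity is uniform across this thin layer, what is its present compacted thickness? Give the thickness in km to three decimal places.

Porosity at 3.7 km: n = 0.43·exp(−0.31×3.7) = 0.1366
Solid-volume conservation: h(1−n) = h₀(1−n₀) ⇒ h = h₀·(1−n₀)/(1−n)
h = 0.137 × (1 − 0.43)/(1 − 0.1366) = 0.137 × 0.6602 = 0.0904 km

0.090 km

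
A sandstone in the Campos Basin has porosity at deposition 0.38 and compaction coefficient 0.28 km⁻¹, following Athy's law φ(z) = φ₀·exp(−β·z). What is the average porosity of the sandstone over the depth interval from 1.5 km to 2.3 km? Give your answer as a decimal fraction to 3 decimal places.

⟨φ⟩ = (1/(z₂−z₁)) ∫ φ₀ e^(−βz) dz = φ₀·(e^(−β·z₁) − e^(−β·z₂)) / (β·(z₂−z₁))
e^(−0.28×1.5) = 0.6570; e^(−0.28×2.3) = 0.5252
⟨φ⟩ = 0.38 × (0.6570 − 0.5252) / (0.28 × 0.8) = 0.38 × 0.5887 = 0.2237

0.224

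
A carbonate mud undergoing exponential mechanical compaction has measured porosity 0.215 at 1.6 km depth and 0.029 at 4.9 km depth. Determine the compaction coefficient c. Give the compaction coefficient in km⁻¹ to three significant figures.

0.607 km⁻¹

Athy: n(Z) = n₀ e^(−cZ) ⇒ n₁/n₂ = e^{c(Z₂−Z₁)} ⇒ c = ln(n₁/n₂)/(Z₂−Z₁)
c = ln(0.215/0.029) / (4.9 − 1.6) = ln(7.414) / 3.3 = 2.0033 / 3.3 = 0.6071 km⁻¹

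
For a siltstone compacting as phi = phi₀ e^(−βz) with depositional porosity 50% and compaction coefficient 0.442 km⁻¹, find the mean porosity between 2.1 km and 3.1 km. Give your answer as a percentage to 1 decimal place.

16.0%

⟨phi⟩ = (1/(z₂−z₁)) ∫ phi₀ e^(−βz) dz = phi₀·(e^(−β·z₁) − e^(−β·z₂)) / (β·(z₂−z₁))
e^(−0.442×2.1) = 0.3953; e^(−0.442×3.1) = 0.2541
⟨phi⟩ = 0.5 × (0.3953 − 0.2541) / (0.442 × 1) = 0.5 × 0.3195 = 0.1597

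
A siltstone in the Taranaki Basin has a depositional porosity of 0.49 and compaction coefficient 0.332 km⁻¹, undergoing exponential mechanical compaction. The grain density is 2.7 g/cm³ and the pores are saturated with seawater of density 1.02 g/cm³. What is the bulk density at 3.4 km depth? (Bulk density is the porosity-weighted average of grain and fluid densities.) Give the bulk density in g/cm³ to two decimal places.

Porosity at depth: phi = 0.49·exp(−0.332×3.4) = 0.49×0.3234 = 0.1585
Bulk density: ρ_b = (1−phi)ρ_g + phi·ρ_f = 0.8415×2.7 + 0.1585×1.02
       = 2.272 + 0.162 = 2.434 g/cm³

2.43 g/cm³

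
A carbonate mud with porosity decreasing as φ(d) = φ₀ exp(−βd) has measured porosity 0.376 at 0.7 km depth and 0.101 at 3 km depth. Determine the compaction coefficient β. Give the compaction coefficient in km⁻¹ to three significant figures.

Athy: φ(d) = φ₀ e^(−βd) ⇒ φ₁/φ₂ = e^{β(d₂−d₁)} ⇒ β = ln(φ₁/φ₂)/(d₂−d₁)
β = ln(0.376/0.101) / (3 − 0.7) = ln(3.723) / 2.3 = 1.3145 / 2.3 = 0.5715 km⁻¹

0.572 km⁻¹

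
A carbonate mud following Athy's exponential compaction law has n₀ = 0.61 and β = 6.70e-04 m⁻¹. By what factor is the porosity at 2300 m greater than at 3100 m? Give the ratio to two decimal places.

Working in km (1 km = 1000 m; β in km⁻¹ = β in m⁻¹ × 1000):
n(Z₁)/n(Z₂) = e^(−β·Z₁)/e^(−β·Z₂) = e^{β(Z₂−Z₁)}
= exp(0.67 × 0.8) = exp(0.536) = 1.7092

1.71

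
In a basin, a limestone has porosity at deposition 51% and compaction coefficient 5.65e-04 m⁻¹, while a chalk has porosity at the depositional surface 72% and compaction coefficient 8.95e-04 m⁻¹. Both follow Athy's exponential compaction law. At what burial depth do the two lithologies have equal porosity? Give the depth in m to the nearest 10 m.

1040 m

Working in km (1 km = 1000 m; β in km⁻¹ = β in m⁻¹ × 1000):
Set n₀ₐ e^(−βₐd) = n₀ᵦ e^(−βᵦd) ⇒ ln(n₀ₐ/n₀ᵦ) = (βₐ − βᵦ)·d
d = ln(0.51/0.72) / (0.565 − 0.895) = -0.3448 / -0.33 = 1.045 km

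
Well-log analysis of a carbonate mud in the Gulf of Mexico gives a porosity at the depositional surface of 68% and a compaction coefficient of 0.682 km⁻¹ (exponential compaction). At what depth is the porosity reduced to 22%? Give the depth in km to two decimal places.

1.65 km

Invert Athy's law: d = ln(phi₀/phi) / β
d = ln(0.68/0.22) / 0.682 = ln(3.091) / 0.682 = 1.1285 / 0.682 = 1.655 km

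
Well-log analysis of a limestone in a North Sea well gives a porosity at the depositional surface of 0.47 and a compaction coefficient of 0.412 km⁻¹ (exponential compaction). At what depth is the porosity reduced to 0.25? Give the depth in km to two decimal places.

Invert Athy's law: d = ln(n₀/n) / k
d = ln(0.47/0.25) / 0.412 = ln(1.88) / 0.412 = 0.6313 / 0.412 = 1.532 km

1.53 km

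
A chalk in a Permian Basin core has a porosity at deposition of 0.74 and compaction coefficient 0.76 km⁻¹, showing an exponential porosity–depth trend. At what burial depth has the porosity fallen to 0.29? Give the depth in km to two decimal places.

Invert Athy's law: d = ln(φ₀/φ) / β
d = ln(0.74/0.29) / 0.76 = ln(2.552) / 0.76 = 0.9368 / 0.76 = 1.233 km

1.23 km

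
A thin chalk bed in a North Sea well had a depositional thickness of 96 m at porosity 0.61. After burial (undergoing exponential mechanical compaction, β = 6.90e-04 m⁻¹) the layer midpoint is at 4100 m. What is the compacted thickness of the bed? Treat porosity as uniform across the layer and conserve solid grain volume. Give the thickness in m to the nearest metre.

39 m

Working in km (1 km = 1000 m; β in km⁻¹ = β in m⁻¹ × 1000):
Porosity at 4.1 km: φ = 0.61·exp(−0.69×4.1) = 0.0360
Solid-volume conservation: h(1−φ) = h₀(1−φ₀) ⇒ h = h₀·(1−φ₀)/(1−φ)
h = 0.096 × (1 − 0.61)/(1 − 0.0360) = 0.096 × 0.4046 = 0.0388 km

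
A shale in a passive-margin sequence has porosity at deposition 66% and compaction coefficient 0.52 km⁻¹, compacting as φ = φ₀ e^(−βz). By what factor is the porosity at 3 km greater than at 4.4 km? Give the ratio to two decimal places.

φ(z₁)/φ(z₂) = e^(−β·z₁)/e^(−β·z₂) = e^{β(z₂−z₁)}
= exp(0.52 × 1.4) = exp(0.728) = 2.0709

2.07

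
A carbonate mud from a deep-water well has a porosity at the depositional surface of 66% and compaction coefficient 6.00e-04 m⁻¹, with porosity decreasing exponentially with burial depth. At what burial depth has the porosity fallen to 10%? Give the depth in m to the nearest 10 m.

Working in km (1 km = 1000 m; c in km⁻¹ = c in m⁻¹ × 1000):
Invert Athy's law: Z = ln(phi₀/phi) / c
Z = ln(0.66/0.1) / 0.6 = ln(6.6) / 0.6 = 1.8871 / 0.6 = 3.145 km

3150 m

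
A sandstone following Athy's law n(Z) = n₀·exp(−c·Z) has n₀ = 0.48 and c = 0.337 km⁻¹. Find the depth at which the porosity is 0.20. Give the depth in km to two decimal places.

2.60 km

Invert Athy's law: Z = ln(n₀/n) / c
Z = ln(0.48/0.2) / 0.337 = ln(2.4) / 0.337 = 0.8755 / 0.337 = 2.598 km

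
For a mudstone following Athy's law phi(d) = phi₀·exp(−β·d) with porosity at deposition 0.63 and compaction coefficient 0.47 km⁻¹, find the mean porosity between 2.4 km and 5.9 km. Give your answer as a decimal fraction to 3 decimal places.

0.100

⟨phi⟩ = (1/(d₂−d₁)) ∫ phi₀ e^(−βd) dd = phi₀·(e^(−β·d₁) − e^(−β·d₂)) / (β·(d₂−d₁))
e^(−0.47×2.4) = 0.3237; e^(−0.47×5.9) = 0.0625
⟨phi⟩ = 0.63 × (0.3237 − 0.0625) / (0.47 × 3.5) = 0.63 × 0.1588 = 0.1000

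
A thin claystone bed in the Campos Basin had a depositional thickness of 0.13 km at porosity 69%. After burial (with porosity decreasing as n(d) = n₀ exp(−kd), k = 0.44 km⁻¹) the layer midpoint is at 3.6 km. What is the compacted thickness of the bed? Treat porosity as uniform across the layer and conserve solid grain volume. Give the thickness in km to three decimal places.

0.047 km

Porosity at 3.6 km: n = 0.69·exp(−0.44×3.6) = 0.1416
Solid-volume conservation: h(1−n) = h₀(1−n₀) ⇒ h = h₀·(1−n₀)/(1−n)
h = 0.13 × (1 − 0.69)/(1 − 0.1416) = 0.13 × 0.3611 = 0.0469 km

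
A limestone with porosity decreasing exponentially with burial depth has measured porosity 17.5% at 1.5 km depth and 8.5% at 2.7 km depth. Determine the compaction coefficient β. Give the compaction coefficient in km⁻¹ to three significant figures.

Athy: φ(d) = φ₀ e^(−βd) ⇒ φ₁/φ₂ = e^{β(d₂−d₁)} ⇒ β = ln(φ₁/φ₂)/(d₂−d₁)
β = ln(0.175/0.085) / (2.7 − 1.5) = ln(2.059) / 1.2 = 0.7221 / 1.2 = 0.6018 km⁻¹

0.602 km⁻¹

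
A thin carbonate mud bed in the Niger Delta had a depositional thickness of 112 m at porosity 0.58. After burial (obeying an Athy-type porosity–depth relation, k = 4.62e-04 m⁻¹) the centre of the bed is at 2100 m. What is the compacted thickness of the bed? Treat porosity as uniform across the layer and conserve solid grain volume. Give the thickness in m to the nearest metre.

Working in km (1 km = 1000 m; k in km⁻¹ = k in m⁻¹ × 1000):
Porosity at 2.1 km: phi = 0.58·exp(−0.462×2.1) = 0.2198
Solid-volume conservation: h(1−phi) = h₀(1−phi₀) ⇒ h = h₀·(1−phi₀)/(1−phi)
h = 0.112 × (1 − 0.58)/(1 − 0.2198) = 0.112 × 0.5383 = 0.0603 km

60 m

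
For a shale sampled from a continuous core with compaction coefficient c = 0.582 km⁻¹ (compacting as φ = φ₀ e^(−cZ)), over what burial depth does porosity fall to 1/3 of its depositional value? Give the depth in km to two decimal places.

1.89 km

φ/φ₀ = 1/3 ⇒ exp(−c·Z) = 1/3 ⇒ Z = ln(3) / c
Z = 1.0986 / 0.582 = 1.888 km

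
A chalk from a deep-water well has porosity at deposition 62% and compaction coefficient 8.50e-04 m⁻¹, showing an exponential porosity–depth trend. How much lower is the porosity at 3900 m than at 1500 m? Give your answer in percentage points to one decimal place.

15.1 percentage points

Working in km (1 km = 1000 m; k in km⁻¹ = k in m⁻¹ × 1000):
φ(1.5) = 0.62·e^(−0.85×1.5) = 0.1732
φ(3.9) = 0.62·e^(−0.85×3.9) = 0.0225
Δφ = 0.1732 − 0.0225 = 0.1507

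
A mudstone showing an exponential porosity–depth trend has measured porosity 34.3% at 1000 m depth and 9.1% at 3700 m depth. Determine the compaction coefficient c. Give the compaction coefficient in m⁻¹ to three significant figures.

Working in km (1 km = 1000 m; c in km⁻¹ = c in m⁻¹ × 1000):
Athy: n(z) = n₀ e^(−cz) ⇒ n₁/n₂ = e^{c(z₂−z₁)} ⇒ c = ln(n₁/n₂)/(z₂−z₁)
c = ln(0.343/0.091) / (3.7 − 1) = ln(3.769) / 2.7 = 1.3269 / 2.7 = 0.4914 km⁻¹

0.000491 m⁻¹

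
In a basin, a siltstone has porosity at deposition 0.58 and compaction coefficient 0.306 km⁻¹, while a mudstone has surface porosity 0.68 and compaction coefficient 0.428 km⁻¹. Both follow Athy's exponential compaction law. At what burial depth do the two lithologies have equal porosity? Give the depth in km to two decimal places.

Set φ₀ₐ e^(−cₐz) = φ₀ᵦ e^(−cᵦz) ⇒ ln(φ₀ₐ/φ₀ᵦ) = (cₐ − cᵦ)·z
z = ln(0.58/0.68) / (0.306 − 0.428) = -0.1591 / -0.122 = 1.304 km

1.30 km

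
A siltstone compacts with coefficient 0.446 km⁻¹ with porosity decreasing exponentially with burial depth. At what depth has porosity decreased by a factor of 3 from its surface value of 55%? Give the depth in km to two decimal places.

φ/φ₀ = 1/3 ⇒ exp(−β·z) = 1/3 ⇒ z = ln(3) / β
z = 1.0986 / 0.446 = 2.463 km

2.46 km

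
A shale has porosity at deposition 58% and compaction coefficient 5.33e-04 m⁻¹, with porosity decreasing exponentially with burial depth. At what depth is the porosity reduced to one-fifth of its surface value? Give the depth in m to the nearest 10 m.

Working in km (1 km = 1000 m; c in km⁻¹ = c in m⁻¹ × 1000):
n/n₀ = 1/5 ⇒ exp(−c·d) = 1/5 ⇒ d = ln(5) / c
d = 1.6094 / 0.533 = 3.020 km

3020 m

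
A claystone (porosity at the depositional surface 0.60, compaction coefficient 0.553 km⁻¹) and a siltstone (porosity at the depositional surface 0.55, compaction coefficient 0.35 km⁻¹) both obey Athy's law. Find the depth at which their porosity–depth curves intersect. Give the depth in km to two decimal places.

Set phi₀ₐ e^(−βₐz) = phi₀ᵦ e^(−βᵦz) ⇒ ln(phi₀ₐ/phi₀ᵦ) = (βₐ − βᵦ)·z
z = ln(0.6/0.55) / (0.553 − 0.35) = 0.0870 / 0.203 = 0.429 km

0.43 km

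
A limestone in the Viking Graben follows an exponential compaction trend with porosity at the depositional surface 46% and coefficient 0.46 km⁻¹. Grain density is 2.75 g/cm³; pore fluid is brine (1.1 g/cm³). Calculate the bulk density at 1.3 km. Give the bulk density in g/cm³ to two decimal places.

2.33 g/cm³

Porosity at depth: n = 0.46·exp(−0.46×1.3) = 0.46×0.5499 = 0.2530
Bulk density: ρ_b = (1−n)ρ_g + n·ρ_f = 0.7470×2.75 + 0.2530×1.1
       = 2.054 + 0.278 = 2.333 g/cm³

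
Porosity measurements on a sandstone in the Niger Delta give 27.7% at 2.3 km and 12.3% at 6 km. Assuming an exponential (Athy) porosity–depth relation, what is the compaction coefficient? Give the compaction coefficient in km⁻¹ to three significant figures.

Athy: phi(z) = phi₀ e^(−cz) ⇒ phi₁/phi₂ = e^{c(z₂−z₁)} ⇒ c = ln(phi₁/phi₂)/(z₂−z₁)
c = ln(0.277/0.123) / (6 − 2.3) = ln(2.252) / 3.7 = 0.8118 / 3.7 = 0.2194 km⁻¹

0.219 km⁻¹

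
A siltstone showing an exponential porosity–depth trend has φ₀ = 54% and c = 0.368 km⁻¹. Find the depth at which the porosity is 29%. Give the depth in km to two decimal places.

Invert Athy's law: Z = ln(φ₀/φ) / c
Z = ln(0.54/0.29) / 0.368 = ln(1.862) / 0.368 = 0.6217 / 0.368 = 1.689 km

1.69 km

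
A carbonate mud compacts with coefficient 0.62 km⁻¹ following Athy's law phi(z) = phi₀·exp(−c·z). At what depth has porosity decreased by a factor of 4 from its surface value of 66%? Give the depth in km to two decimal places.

2.24 km

phi/phi₀ = 1/4 ⇒ exp(−c·z) = 1/4 ⇒ z = ln(4) / c
z = 1.3863 / 0.62 = 2.236 km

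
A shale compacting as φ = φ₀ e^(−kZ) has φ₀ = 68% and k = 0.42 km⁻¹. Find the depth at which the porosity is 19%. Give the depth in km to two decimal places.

3.04 km

Invert Athy's law: Z = ln(φ₀/φ) / k
Z = ln(0.68/0.19) / 0.42 = ln(3.579) / 0.42 = 1.2751 / 0.42 = 3.036 km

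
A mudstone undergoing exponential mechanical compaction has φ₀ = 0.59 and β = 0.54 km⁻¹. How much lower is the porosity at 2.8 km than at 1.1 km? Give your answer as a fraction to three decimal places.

0.196

φ(1.1) = 0.59·e^(−0.54×1.1) = 0.3257
φ(2.8) = 0.59·e^(−0.54×2.8) = 0.1301
Δφ = 0.3257 − 0.1301 = 0.1957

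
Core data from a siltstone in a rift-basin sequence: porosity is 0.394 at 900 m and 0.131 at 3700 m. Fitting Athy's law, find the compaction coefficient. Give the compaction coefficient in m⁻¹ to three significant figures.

0.000393 m⁻¹

Working in km (1 km = 1000 m; c in km⁻¹ = c in m⁻¹ × 1000):
Athy: φ(d) = φ₀ e^(−cd) ⇒ φ₁/φ₂ = e^{c(d₂−d₁)} ⇒ c = ln(φ₁/φ₂)/(d₂−d₁)
c = ln(0.394/0.131) / (3.7 − 0.9) = ln(3.008) / 2.8 = 1.1012 / 2.8 = 0.3933 km⁻¹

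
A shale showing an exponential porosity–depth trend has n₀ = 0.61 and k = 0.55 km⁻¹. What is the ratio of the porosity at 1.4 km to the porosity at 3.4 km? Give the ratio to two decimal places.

n(z₁)/n(z₂) = e^(−k·z₁)/e^(−k·z₂) = e^{k(z₂−z₁)}
= exp(0.55 × 2) = exp(1.1) = 3.0042

3.00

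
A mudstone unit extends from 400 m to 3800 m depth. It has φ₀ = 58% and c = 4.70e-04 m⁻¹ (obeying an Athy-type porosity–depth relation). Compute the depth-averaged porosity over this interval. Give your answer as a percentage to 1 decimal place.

24.0%

Working in km (1 km = 1000 m; c in km⁻¹ = c in m⁻¹ × 1000):
⟨φ⟩ = (1/(Z₂−Z₁)) ∫ φ₀ e^(−cZ) dZ = φ₀·(e^(−c·Z₁) − e^(−c·Z₂)) / (c·(Z₂−Z₁))
e^(−0.47×0.4) = 0.8286; e^(−0.47×3.8) = 0.1676
⟨φ⟩ = 0.58 × (0.8286 − 0.1676) / (0.47 × 3.4) = 0.58 × 0.4136 = 0.2399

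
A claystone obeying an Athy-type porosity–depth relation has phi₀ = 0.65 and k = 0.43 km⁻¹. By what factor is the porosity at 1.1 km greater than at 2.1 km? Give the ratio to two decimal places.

1.54

phi(z₁)/phi(z₂) = e^(−k·z₁)/e^(−k·z₂) = e^{k(z₂−z₁)}
= exp(0.43 × 1) = exp(0.43) = 1.5373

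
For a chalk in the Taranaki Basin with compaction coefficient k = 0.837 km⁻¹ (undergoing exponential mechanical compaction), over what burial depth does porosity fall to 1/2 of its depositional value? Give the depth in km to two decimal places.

phi/phi₀ = 1/2 ⇒ exp(−k·z) = 1/2 ⇒ z = ln(2) / k
z = 0.6931 / 0.837 = 0.828 km

0.83 km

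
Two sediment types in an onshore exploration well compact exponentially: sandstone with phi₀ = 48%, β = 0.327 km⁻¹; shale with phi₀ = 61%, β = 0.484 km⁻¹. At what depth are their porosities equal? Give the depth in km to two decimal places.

1.53 km

Set phi₀ₐ e^(−βₐZ) = phi₀ᵦ e^(−βᵦZ) ⇒ ln(phi₀ₐ/phi₀ᵦ) = (βₐ − βᵦ)·Z
Z = ln(0.48/0.61) / (0.327 − 0.484) = -0.2397 / -0.157 = 1.527 km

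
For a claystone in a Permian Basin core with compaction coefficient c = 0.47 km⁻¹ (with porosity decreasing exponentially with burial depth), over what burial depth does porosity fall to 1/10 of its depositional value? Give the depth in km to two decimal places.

phi/phi₀ = 1/10 ⇒ exp(−c·z) = 1/10 ⇒ z = ln(10) / c
z = 2.3026 / 0.47 = 4.899 km

4.90 km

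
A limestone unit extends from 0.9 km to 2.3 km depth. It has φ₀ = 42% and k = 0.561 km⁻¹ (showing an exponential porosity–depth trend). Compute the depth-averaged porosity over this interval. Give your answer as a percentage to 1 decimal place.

⟨φ⟩ = (1/(z₂−z₁)) ∫ φ₀ e^(−kz) dz = φ₀·(e^(−k·z₁) − e^(−k·z₂)) / (k·(z₂−z₁))
e^(−0.561×0.9) = 0.6036; e^(−0.561×2.3) = 0.2752
⟨φ⟩ = 0.42 × (0.6036 − 0.2752) / (0.561 × 1.4) = 0.42 × 0.4181 = 0.1756

17.6%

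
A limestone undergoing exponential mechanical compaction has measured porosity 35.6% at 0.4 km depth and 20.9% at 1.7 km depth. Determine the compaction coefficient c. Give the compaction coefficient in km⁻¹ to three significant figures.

Athy: n(z) = n₀ e^(−cz) ⇒ n₁/n₂ = e^{c(z₂−z₁)} ⇒ c = ln(n₁/n₂)/(z₂−z₁)
c = ln(0.356/0.209) / (1.7 − 0.4) = ln(1.703) / 1.3 = 0.5326 / 1.3 = 0.4097 km⁻¹

0.410 km⁻¹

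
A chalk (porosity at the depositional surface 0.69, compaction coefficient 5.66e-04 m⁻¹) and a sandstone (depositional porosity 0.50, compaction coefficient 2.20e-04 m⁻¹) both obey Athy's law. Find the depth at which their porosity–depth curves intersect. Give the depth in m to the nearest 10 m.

Working in km (1 km = 1000 m; β in km⁻¹ = β in m⁻¹ × 1000):
Set φ₀ₐ e^(−βₐZ) = φ₀ᵦ e^(−βᵦZ) ⇒ ln(φ₀ₐ/φ₀ᵦ) = (βₐ − βᵦ)·Z
Z = ln(0.69/0.5) / (0.566 − 0.22) = 0.3221 / 0.346 = 0.931 km

930 m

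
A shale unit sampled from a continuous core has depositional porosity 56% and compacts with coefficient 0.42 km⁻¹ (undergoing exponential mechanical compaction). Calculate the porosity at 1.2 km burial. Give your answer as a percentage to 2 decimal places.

33.83%

φ = φ₀·exp(−c·d) = 0.56 × exp(−0.42 × 1.2) = 0.56 × exp(−0.504)
  = 0.56 × 0.6041 = 0.3383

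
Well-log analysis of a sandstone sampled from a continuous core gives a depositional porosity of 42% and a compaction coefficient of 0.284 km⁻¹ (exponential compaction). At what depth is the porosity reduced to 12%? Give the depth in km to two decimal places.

Invert Athy's law: z = ln(φ₀/φ) / k
z = ln(0.42/0.12) / 0.284 = ln(3.5) / 0.284 = 1.2528 / 0.284 = 4.411 km

4.41 km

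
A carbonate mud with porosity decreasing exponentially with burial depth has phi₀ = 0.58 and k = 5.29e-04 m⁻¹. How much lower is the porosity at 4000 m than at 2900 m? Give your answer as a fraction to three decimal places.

Working in km (1 km = 1000 m; k in km⁻¹ = k in m⁻¹ × 1000):
phi(2.9) = 0.58·e^(−0.529×2.9) = 0.1251
phi(4) = 0.58·e^(−0.529×4) = 0.0699
Δphi = 0.1251 − 0.0699 = 0.0552

0.055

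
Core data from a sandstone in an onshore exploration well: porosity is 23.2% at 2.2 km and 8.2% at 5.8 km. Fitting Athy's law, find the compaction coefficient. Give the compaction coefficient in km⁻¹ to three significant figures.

Athy: φ(Z) = φ₀ e^(−cZ) ⇒ φ₁/φ₂ = e^{c(Z₂−Z₁)} ⇒ c = ln(φ₁/φ₂)/(Z₂−Z₁)
c = ln(0.232/0.082) / (5.8 − 2.2) = ln(2.829) / 3.6 = 1.0400 / 3.6 = 0.2889 km⁻¹

0.289 km⁻¹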